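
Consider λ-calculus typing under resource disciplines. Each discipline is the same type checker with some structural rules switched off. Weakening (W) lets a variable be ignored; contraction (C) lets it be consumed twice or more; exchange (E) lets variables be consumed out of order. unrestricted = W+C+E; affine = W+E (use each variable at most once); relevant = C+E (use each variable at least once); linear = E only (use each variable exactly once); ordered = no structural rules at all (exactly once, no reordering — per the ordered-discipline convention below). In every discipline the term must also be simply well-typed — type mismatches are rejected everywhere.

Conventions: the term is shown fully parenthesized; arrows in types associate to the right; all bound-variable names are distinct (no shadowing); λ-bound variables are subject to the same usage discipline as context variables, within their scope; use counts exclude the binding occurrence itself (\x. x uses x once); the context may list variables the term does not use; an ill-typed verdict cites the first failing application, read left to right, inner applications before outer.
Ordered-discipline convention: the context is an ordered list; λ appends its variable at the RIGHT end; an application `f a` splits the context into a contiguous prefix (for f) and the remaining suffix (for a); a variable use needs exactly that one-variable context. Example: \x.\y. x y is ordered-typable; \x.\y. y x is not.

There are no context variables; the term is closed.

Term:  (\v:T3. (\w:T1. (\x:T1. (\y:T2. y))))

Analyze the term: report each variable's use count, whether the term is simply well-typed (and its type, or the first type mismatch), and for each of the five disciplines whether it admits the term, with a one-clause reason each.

variable uses: v (λ-bound): 0×, w (λ-bound): 0×, x (λ-bound): 0×, y (λ-bound): 1×
use order (left to right): y
typing: well-typed — term : T3 → T1 → T1 → T2 → T2
ordered: ✗, v, w, x never used (weakening)
linear: ✗, v, w, x never used (weakening)
affine: ✓, no duplicate uses among v, w, x, y
relevant: ✗, v, w, x never used (weakening)
unrestricted: ✓, simply typable at T3 → T1 → T1 → T2 → T2; W, C, E all held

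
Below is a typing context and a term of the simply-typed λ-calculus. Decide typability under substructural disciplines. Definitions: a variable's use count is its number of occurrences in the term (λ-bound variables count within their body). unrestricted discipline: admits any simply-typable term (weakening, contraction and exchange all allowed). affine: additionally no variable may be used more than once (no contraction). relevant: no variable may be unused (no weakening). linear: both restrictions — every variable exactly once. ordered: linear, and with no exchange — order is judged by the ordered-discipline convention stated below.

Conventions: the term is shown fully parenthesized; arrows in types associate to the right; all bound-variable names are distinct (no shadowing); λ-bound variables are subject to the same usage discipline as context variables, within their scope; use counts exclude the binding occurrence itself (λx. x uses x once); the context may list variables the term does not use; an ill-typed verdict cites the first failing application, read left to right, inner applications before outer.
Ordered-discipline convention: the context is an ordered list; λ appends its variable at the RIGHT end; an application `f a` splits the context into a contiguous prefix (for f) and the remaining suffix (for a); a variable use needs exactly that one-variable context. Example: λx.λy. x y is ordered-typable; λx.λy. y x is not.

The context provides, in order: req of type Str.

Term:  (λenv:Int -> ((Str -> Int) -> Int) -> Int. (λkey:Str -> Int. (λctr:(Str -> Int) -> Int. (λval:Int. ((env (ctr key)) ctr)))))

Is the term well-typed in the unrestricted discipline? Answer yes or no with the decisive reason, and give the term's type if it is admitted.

yes — well-typed at (Int -> ((Str -> Int) -> Int) -> Int) -> (Str -> Int) -> ((Str -> Int) -> Int) -> Int -> Int; no restrictions here; term : (Int -> ((Str -> Int) -> Int) -> Int) -> (Str -> Int) -> ((Str -> Int) -> Int) -> Int -> Int
use counts: req: 0×; env (λ-bound): 1×; key (λ-bound): 1×; ctr (λ-bound): 2×; val (λ-bound): 0×
use order (left to right): env, ctr, key, ctr
typing: well-typed — term : (Int -> ((Str -> Int) -> Int) -> Int) -> (Str -> Int) -> ((Str -> Int) -> Int) -> Int -> Int
per-discipline verdicts: ordered ✗ | linear ✗ | affine ✗ | relevant ✗ | unrestricted ✓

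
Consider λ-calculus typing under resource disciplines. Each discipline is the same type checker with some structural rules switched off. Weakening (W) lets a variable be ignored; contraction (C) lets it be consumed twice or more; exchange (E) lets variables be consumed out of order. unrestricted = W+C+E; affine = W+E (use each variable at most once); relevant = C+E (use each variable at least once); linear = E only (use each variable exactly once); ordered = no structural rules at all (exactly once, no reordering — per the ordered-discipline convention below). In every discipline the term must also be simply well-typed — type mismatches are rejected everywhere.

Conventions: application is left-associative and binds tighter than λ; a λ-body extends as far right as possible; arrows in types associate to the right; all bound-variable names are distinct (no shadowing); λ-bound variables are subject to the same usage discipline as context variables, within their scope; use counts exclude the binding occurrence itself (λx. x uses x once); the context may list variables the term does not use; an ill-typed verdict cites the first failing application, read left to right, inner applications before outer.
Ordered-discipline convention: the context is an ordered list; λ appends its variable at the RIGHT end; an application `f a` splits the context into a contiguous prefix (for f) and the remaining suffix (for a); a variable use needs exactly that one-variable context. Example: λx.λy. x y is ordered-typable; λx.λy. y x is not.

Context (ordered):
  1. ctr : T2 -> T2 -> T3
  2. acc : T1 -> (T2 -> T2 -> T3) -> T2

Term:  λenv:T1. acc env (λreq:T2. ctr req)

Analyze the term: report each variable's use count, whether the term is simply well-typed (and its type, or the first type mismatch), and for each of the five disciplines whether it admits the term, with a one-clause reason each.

counts: ctr: 1×; acc: 1×; env (bound): 1×; req (bound): 1×
use order (left to right): acc, env, ctr, req
typing: ✓ — T1 -> T2
ordered: ✗ — no contiguous prefix/suffix split fits acc, env, ctr, req
linear: ✓ — exactly-once usage across ctr, acc, env, req
affine: ✓ — none of ctr, acc, env, req used more than once
relevant: ✓ — at least one use each (ctr, acc, env, req)
unrestricted: ✓ — well-typed at T1 -> T2; no restrictions here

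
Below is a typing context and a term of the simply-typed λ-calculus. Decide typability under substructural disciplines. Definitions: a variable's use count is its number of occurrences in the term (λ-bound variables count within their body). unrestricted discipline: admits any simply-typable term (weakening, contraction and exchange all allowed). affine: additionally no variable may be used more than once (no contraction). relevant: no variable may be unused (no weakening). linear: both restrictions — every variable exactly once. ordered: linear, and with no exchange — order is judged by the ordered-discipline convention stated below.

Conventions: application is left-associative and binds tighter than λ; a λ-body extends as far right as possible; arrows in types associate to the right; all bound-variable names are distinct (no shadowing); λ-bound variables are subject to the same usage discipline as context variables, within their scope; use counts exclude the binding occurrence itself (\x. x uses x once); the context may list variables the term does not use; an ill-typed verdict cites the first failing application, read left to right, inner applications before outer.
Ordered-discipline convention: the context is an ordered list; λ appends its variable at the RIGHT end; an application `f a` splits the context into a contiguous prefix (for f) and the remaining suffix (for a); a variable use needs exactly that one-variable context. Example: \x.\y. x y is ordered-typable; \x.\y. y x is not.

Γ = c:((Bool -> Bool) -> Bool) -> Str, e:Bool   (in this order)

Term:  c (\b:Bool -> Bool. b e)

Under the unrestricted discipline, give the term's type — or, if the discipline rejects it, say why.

term : Str
usage: c: 1×; e: 1×; b (λ-bound): 1×
uses in reading order: c, b, e
typing: well-typed — term : Str
per-discipline verdicts: ordered ✗; linear ✓; affine ✓; relevant ✓; unrestricted ✓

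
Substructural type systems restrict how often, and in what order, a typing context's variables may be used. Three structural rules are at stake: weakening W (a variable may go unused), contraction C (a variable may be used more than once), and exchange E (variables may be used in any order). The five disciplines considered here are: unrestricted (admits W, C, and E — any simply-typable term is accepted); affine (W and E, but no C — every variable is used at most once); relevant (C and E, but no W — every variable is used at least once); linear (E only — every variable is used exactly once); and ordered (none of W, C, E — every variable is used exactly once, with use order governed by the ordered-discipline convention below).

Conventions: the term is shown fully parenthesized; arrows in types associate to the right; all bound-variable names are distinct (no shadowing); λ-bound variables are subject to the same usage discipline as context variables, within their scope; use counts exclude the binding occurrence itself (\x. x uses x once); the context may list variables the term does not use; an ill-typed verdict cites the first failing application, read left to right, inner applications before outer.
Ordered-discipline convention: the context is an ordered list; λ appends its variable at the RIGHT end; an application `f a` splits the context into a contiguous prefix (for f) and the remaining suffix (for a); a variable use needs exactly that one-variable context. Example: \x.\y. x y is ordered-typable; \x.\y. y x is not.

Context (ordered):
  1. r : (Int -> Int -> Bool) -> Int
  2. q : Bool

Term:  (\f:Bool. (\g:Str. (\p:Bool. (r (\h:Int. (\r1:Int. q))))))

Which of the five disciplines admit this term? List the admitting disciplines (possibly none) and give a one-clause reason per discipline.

admitted in: affine, unrestricted
counts: r: 1×, q: 1×, f (bound): 0×, g (bound): 0×, p (bound): 0×, h (bound): 0×, r1 (bound): 0×
left-to-right use order: r, q
typing: ✓ — Bool -> Str -> Bool -> Int
ordered: ✗ — f, g, p, h, r1 never used (weakening)
linear: ✗ — f, g, p, h, r1 never used (weakening)
affine: ✓ — none of r, q, f, g, p, h, r1 used more than once
relevant: ✗ — f, g, p, h, r1 never used (weakening)
unrestricted: ✓ — well-typed at Bool -> Str -> Bool -> Int; no restrictions here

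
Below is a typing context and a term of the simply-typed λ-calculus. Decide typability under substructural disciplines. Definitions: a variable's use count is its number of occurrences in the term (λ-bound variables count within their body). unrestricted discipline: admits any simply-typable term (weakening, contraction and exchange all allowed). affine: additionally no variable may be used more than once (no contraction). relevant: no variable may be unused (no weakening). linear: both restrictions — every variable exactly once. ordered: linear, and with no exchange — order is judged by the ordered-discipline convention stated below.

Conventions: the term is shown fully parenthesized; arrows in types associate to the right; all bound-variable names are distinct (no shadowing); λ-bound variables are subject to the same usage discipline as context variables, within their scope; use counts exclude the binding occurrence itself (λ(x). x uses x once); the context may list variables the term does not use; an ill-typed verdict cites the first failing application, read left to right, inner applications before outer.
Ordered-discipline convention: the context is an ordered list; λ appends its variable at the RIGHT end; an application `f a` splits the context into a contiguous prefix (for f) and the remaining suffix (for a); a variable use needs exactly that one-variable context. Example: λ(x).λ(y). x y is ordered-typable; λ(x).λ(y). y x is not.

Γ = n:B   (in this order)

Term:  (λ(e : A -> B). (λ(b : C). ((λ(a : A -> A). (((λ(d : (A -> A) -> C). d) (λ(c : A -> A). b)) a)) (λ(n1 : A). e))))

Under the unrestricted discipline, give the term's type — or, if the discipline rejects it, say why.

not well-typed under unrestricted — not simply typable
variable uses: n=0, e [bound]=1, b [bound]=1, a [bound]=1, d [bound]=1, c [bound]=0, n1 [bound]=0
left-to-right use order: d, b, a, e
typing: ill-typed: argument of type A -> A -> B where A -> A is required
per-discipline verdicts: ordered ✗; linear ✗; affine ✗; relevant ✗; unrestricted ✗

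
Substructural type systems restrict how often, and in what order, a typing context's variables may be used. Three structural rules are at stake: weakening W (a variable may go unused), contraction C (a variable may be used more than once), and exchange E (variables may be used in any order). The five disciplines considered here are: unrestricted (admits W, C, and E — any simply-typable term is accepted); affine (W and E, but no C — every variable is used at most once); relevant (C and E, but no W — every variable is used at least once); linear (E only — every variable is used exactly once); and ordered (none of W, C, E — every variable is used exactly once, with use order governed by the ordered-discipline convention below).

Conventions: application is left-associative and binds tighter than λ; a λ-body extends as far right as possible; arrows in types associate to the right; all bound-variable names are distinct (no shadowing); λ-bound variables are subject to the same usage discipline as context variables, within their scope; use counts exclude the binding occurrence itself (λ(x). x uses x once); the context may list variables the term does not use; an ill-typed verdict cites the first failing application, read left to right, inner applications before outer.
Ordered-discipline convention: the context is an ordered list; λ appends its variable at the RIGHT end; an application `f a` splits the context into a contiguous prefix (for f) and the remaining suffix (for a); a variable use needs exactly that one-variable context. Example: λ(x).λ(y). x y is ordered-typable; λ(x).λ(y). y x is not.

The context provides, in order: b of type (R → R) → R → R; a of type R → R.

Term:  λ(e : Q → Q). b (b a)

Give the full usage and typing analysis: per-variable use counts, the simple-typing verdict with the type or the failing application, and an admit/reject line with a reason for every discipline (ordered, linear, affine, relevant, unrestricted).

variable uses: b=2; a=1; e [bound]=0
uses in reading order: b, b, a
typing: well-typed — term : (Q → Q) → R → R
ordered: ✗, uses contraction: b ×2; e never used (weakening)
linear: ✗, uses contraction: b ×2; e never used (weakening)
affine: ✗, uses contraction: b ×2
relevant: ✗, e never used (weakening)
unrestricted: ✓, typability at (Q → Q) → R → R is all that's needed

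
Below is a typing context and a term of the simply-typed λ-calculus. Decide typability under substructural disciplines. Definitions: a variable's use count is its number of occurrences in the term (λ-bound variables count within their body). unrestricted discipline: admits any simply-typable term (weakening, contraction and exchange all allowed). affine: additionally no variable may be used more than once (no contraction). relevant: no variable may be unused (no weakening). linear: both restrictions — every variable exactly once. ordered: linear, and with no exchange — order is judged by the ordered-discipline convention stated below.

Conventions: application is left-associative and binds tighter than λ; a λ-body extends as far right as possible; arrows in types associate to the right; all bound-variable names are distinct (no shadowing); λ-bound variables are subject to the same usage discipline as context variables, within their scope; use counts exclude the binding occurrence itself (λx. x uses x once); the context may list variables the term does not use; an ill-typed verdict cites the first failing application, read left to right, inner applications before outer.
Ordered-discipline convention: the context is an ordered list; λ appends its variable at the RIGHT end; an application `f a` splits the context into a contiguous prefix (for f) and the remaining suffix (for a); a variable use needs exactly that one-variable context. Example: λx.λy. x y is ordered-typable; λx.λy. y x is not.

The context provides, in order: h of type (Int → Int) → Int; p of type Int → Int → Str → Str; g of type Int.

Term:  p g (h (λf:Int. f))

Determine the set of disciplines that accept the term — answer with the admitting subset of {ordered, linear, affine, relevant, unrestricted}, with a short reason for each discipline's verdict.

admitted in: linear, affine, relevant, unrestricted
use counts: h: 1; p: 1; g: 1; f [bound]: 1
order of uses: p, g, h, f
typing: well-typed — term : Str → Str
ordered ✗ (no ordered split (uses run p, g, h, f))
linear ✓ (single use per variable (h, p, g, f))
affine ✓ (at most one use each (h, p, g, f))
relevant ✓ (none of h, p, g, f goes unused)
unrestricted ✓ (typability at Str → Str is all that's needed)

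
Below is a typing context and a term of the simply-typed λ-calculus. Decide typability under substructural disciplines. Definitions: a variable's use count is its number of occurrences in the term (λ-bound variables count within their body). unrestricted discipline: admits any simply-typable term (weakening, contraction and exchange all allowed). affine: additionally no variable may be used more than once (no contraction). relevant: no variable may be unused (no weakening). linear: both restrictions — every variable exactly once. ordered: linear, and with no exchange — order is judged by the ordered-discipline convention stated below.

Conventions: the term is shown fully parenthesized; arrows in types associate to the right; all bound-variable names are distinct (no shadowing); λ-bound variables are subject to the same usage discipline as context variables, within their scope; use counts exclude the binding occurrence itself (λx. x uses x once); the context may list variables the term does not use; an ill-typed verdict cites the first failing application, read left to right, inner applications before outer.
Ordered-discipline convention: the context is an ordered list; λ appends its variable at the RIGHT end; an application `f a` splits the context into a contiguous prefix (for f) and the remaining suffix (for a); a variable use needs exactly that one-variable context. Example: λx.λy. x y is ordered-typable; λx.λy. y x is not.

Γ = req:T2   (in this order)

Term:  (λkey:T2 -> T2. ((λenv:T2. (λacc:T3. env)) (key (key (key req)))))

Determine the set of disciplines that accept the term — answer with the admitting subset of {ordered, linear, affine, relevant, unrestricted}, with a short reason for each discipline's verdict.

admitted by: unrestricted
variable uses: req: 1×; key (λ-bound): 3×; env (λ-bound): 1×; acc (λ-bound): 0×
uses in reading order: env, key, key, key, req
typing: well-typed — term : (T2 -> T2) -> T3 -> T2
ordered: ✗ — repeated use of key ×3; acc left unused
linear: ✗ — repeated use of key ×3; acc left unused
affine: ✗ — repeated use of key ×3
relevant: ✗ — acc left unused
unrestricted: ✓ — typability at (T2 -> T2) -> T3 -> T2 is all that's needed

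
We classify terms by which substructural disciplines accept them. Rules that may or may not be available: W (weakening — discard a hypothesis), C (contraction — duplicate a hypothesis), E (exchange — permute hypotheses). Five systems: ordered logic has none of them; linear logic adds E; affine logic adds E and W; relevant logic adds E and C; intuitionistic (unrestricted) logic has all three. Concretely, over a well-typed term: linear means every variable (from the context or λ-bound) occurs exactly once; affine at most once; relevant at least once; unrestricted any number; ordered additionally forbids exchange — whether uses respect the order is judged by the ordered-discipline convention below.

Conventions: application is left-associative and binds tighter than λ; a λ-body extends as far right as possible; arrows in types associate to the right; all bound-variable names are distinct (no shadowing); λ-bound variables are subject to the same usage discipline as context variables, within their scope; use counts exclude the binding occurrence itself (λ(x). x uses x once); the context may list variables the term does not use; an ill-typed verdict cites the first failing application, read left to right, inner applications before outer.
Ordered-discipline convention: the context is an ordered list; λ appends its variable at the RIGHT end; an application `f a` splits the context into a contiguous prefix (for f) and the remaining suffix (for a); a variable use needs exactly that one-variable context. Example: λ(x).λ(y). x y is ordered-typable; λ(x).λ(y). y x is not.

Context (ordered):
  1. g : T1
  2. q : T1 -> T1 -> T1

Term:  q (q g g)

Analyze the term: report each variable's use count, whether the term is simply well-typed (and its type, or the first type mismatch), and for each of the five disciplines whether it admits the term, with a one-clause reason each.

counts: g ×2; q ×2
order of uses: q, q, g, g
typing: ✓ — T1 -> T1
ordered: ✗ — uses contraction: g ×2, q ×2
linear: ✗ — uses contraction: g ×2, q ×2
affine: ✗ — uses contraction: g ×2, q ×2
relevant: ✓ — none of g, q goes unused
unrestricted: ✓ — type-checks (T1 -> T1) and nothing is barred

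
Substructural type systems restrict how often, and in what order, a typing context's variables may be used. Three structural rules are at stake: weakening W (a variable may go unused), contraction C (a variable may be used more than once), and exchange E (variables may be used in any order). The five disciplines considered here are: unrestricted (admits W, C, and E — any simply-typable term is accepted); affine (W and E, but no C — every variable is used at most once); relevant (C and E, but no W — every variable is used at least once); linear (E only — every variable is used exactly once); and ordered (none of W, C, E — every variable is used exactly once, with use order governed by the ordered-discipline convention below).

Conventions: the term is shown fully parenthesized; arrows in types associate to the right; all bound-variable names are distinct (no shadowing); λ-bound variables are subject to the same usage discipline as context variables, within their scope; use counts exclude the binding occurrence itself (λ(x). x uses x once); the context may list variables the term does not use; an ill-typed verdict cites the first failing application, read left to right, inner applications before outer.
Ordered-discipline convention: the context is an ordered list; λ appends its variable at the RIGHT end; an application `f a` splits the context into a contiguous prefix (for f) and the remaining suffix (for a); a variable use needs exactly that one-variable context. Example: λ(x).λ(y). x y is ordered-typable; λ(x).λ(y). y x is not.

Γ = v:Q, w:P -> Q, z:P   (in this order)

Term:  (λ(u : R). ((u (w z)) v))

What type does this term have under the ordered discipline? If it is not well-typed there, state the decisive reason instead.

not well-typed under ordered — fails simple typing
variable uses: v=1, w=1, z=1, u (λ-bound)=1
left-to-right use order: u, w, z, v
typing: ill-typed: non-function type R applied to an argument
across the five disciplines: ordered ✗; linear ✗; affine ✗; relevant ✗; unrestricted ✗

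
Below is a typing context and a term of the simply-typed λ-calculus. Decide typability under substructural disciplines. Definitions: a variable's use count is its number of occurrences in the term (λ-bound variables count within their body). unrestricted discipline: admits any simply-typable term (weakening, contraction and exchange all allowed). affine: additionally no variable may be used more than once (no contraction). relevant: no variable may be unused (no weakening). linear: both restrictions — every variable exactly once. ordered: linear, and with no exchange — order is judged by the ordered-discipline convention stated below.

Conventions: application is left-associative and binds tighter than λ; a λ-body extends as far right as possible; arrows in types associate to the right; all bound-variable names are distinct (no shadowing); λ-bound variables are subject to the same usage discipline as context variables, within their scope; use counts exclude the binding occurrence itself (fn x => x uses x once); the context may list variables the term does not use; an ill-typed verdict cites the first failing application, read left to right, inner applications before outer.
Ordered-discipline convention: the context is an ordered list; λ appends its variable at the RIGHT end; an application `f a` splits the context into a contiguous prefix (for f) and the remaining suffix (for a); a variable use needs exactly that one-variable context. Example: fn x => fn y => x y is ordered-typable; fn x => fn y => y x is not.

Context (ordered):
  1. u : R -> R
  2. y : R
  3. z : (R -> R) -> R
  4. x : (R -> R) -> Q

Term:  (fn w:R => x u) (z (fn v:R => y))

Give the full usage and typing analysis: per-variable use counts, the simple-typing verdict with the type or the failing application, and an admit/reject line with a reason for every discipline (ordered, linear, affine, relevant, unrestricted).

counts: u: 1; y: 1; z: 1; x: 1; w [bound]: 0; v [bound]: 0
use order (left to right): x, u, z, y
typing: well-typed — term : Q
ordered: ✗ — w, v left unused
linear: ✗ — w, v left unused
affine: ✓ — u, y, z, x, w, v: no repeats, contraction unneeded
relevant: ✗ — w, v left unused
unrestricted: ✓ — simply typable at Q; W, C, E all held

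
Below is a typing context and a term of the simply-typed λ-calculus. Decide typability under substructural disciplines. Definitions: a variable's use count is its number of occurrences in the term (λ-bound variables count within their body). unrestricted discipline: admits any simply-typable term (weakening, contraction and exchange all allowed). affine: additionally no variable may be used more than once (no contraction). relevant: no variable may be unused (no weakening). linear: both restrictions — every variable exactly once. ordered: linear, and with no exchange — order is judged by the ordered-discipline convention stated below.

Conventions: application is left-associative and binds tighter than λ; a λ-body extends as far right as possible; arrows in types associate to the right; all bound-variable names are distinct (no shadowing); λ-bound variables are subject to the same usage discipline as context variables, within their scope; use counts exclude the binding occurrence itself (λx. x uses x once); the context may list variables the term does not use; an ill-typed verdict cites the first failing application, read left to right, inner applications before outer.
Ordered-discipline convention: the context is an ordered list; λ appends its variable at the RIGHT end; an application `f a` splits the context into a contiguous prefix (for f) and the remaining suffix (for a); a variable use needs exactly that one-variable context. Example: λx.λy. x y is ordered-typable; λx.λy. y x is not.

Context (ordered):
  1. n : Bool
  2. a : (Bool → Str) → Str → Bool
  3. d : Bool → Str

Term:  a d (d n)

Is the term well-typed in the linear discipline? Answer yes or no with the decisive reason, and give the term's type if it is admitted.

no — repeated use of d ×2
counts: n ×1, a ×1, d ×2
use order (left to right): a, d, d, n
typing: ✓ — Bool
all disciplines: ordered ✗, linear ✗, affine ✗, relevant ✓, unrestricted ✓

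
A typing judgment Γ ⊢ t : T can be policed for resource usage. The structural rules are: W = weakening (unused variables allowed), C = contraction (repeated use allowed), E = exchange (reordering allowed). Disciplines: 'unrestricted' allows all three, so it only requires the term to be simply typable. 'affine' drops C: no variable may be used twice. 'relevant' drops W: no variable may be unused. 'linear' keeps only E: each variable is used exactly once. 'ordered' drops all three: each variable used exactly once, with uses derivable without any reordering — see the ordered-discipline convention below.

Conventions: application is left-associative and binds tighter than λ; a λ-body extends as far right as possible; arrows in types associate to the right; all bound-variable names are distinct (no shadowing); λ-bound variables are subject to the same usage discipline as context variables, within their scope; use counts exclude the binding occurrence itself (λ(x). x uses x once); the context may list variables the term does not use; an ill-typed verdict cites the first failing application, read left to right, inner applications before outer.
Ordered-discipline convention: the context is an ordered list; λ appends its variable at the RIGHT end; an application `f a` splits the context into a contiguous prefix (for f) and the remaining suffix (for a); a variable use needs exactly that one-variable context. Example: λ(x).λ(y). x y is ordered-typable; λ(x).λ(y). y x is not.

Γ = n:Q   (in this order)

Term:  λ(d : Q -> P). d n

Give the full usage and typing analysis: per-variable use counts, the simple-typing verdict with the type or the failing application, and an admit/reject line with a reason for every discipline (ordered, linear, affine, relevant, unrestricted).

usage: n: 1; d (λ-bound): 1
uses in reading order: d, n
typing: well-typed — term : (Q -> P) -> P
ordered: ✗, no contiguous prefix/suffix split fits d, n
linear: ✓, exactly-once usage across n, d
affine: ✓, no duplicate uses among n, d
relevant: ✓, at least one use each (n, d)
unrestricted: ✓, typability at (Q -> P) -> P is all that's needed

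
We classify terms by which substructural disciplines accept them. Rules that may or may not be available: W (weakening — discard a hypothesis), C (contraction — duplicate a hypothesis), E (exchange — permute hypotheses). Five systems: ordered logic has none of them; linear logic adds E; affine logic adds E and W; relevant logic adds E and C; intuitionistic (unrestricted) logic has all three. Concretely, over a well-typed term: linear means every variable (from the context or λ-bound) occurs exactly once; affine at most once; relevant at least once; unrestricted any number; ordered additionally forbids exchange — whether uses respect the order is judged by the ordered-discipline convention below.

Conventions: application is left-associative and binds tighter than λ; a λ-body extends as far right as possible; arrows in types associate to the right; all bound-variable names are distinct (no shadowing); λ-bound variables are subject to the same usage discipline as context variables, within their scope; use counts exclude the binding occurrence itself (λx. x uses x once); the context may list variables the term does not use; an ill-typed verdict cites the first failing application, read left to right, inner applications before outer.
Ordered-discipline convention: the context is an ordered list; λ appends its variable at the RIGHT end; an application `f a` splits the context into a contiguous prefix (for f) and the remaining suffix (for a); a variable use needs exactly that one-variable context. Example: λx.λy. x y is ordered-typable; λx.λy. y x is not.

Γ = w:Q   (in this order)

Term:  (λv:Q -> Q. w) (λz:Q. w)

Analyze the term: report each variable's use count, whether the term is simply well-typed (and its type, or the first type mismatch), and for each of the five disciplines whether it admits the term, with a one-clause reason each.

use counts: w=2; v (bound)=0; z (bound)=0
left-to-right use order: w, w
typing: ✓ — Q
ordered ✗ (uses contraction: w ×2; v, z never used (weakening))
linear ✗ (uses contraction: w ×2; v, z never used (weakening))
affine ✗ (uses contraction: w ×2)
relevant ✗ (v, z never used (weakening))
unrestricted ✓ (simply typable at Q; W, C, E all held)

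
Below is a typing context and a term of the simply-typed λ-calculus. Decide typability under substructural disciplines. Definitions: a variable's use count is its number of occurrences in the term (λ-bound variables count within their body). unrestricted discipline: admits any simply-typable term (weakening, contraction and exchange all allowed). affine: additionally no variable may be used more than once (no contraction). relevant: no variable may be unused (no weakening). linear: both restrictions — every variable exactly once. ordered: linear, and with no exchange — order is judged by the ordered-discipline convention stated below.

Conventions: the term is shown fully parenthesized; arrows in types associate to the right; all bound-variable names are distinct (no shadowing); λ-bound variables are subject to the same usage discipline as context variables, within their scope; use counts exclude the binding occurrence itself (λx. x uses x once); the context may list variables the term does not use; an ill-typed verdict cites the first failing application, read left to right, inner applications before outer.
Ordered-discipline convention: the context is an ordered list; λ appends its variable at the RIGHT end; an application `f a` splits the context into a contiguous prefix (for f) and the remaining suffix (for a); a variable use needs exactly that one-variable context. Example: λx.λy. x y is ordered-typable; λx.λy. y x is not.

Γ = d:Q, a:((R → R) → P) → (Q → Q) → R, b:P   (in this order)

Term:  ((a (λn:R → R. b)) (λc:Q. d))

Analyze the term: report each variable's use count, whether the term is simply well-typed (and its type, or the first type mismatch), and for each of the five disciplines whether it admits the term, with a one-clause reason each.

usage: d ×1; a ×1; b ×1; n (λ-bound) ×0; c (λ-bound) ×0
left-to-right use order: a, b, d
typing: ✓ — R
ordered ✗ (needs weakening: n, c unused)
linear ✗ (needs weakening: n, c unused)
affine ✓ (at most one use each (d, a, b, n, c))
relevant ✗ (needs weakening: n, c unused)
unrestricted ✓ (well-typed at R; no restrictions here)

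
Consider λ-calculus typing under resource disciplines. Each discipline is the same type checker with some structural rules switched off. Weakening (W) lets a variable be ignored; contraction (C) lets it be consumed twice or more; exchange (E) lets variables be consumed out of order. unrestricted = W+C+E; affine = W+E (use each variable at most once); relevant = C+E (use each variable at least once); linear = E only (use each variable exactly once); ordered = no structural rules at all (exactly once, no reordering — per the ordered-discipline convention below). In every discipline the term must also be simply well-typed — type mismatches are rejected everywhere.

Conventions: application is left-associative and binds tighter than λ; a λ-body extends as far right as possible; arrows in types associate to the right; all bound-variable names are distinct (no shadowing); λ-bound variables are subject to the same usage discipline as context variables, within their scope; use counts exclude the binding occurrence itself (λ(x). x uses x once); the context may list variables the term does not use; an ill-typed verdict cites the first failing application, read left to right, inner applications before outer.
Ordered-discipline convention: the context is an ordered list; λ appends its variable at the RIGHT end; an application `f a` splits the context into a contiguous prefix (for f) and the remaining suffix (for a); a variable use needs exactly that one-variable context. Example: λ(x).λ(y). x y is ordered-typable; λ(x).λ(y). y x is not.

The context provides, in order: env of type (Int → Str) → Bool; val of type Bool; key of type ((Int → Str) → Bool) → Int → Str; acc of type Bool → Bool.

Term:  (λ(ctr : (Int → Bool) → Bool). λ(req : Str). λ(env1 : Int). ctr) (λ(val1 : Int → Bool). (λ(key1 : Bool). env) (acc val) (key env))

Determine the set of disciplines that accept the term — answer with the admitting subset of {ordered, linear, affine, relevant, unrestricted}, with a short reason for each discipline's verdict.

admitting disciplines: unrestricted
use counts: env ×2; val ×1; key ×1; acc ×1; ctr (bound) ×1; req (bound) ×0; env1 (bound) ×0; val1 (bound) ×0; key1 (bound) ×0
uses in reading order: ctr, env, acc, val, key, env
typing: ✓ — Str → Int → (Int → Bool) → Bool
ordered: ✗, needs contraction — env ×2; needs weakening: req, env1, val1, key1 unused
linear: ✗, needs contraction — env ×2; needs weakening: req, env1, val1, key1 unused
affine: ✗, needs contraction — env ×2
relevant: ✗, needs weakening: req, env1, val1, key1 unused
unrestricted: ✓, well-typed at Str → Int → (Int → Bool) → Bool; no restrictions here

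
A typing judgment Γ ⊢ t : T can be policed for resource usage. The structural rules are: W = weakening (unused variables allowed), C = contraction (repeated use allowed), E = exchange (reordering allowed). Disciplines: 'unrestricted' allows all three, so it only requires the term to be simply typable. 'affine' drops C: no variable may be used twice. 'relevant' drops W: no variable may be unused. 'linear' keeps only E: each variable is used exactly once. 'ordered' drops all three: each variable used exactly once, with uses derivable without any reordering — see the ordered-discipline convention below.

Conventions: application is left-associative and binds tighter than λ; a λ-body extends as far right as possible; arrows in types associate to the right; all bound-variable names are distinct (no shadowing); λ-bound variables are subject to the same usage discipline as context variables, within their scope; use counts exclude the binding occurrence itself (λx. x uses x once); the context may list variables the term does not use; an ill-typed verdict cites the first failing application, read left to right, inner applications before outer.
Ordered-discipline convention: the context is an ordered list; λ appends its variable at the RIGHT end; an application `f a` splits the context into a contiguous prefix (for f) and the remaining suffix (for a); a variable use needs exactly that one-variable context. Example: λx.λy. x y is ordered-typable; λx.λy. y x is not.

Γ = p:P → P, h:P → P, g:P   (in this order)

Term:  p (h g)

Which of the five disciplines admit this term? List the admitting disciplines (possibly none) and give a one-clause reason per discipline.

admitted in: ordered, linear, affine, relevant, unrestricted
use counts: p=1; h=1; g=1
order of uses: p, h, g
typing: well-typed at P
ordered ✓ (single-use (p, h, g), ordered derivation ok)
linear ✓ (p, h, g: one use apiece)
affine ✓ (at most one use each (p, h, g))
relevant ✓ (at least one use each (p, h, g))
unrestricted ✓ (simply typable at P; W, C, E all held)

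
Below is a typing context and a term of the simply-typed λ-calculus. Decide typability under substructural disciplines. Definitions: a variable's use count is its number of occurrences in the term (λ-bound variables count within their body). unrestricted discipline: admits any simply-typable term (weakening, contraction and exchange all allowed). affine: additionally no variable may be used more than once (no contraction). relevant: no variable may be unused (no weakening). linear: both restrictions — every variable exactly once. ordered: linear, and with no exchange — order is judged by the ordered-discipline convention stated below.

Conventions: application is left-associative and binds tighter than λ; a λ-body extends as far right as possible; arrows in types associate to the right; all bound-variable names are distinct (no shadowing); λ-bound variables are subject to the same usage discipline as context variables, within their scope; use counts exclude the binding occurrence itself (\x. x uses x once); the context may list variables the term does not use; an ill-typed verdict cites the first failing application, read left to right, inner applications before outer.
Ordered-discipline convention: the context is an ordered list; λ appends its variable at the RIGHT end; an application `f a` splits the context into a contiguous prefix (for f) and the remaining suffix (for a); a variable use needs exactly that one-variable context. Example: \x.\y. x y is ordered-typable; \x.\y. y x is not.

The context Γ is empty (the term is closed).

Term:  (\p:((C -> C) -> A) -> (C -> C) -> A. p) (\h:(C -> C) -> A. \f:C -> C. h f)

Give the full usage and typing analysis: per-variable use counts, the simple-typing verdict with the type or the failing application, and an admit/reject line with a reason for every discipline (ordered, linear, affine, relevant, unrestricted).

counts: p (bound) ×1; h (bound) ×1; f (bound) ×1
left-to-right use order: p, h, f
typing: the term checks, with type ((C -> C) -> A) -> (C -> C) -> A
ordered: ✓ — p, h, f once each; derivable with no W/C/E
linear: ✓ — p, h, f: one use apiece
affine: ✓ — none of p, h, f used more than once
relevant: ✓ — at least one use each (p, h, f)
unrestricted: ✓ — typability at ((C -> C) -> A) -> (C -> C) -> A is all that's needed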